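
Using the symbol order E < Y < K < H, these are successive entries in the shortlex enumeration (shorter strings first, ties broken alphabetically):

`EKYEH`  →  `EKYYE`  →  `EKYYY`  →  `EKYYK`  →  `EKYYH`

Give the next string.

Find the rightmost character of EKYYH below H, bump it to the next letter, and reset everything to its right to E.

EKYKE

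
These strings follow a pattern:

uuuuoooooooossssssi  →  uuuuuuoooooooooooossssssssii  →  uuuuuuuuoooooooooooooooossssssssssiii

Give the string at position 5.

Each string has the form u^{2n} o^{4n} s^{2n+2} i^{n-1}, where the shown terms are n = 2, 3, 4.
Setting n = 6 gives 12, 24, 14, 5 characters in each block.

uuuuuuuuuuuuoooooooooooooooooooooooossssssssssssssiiiii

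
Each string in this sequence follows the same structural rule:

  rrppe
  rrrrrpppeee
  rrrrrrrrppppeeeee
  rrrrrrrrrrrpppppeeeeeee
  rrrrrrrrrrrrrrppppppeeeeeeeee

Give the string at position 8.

rrrrrrrrrrrrrrrrrrrrrrrpppppppppeeeeeeeeeeeeeee

Reading off run lengths: r runs 2, 5, 8, 11, 14; p runs 2, 3, 4, 5, 6; e runs 1, 3, 5, 7, 9 — each is linear in n (n = 1, 2, …).
For term 8, n = 8, so the run lengths are 23, 9, 15.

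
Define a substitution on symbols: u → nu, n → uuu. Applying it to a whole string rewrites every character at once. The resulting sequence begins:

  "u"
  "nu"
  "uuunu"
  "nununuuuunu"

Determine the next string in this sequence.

uuunuuuunuuuununununuuuunu

Expanding nununuuuunu: n→uuu, u→nu, n→uuu, u→nu, n→uuu, u→nu, u→nu, u→nu, u→nu, n→uuu, u→nu. Concatenated: uuu nu uuu nu uuu nu nu nu nu uuu nu.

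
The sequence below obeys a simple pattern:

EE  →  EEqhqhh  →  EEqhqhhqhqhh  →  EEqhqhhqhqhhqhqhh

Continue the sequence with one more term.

EEqhqhhqhqhhqhqhhqhqhh

Each term is the previous one with qhqhh appended.
One more step from EEqhqhhqhqhhqhqhh gives the answer.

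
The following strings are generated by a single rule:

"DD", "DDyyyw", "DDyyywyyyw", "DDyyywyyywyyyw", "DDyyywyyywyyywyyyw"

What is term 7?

The strings grow by a fixed suffix yyyw each time.
From DDyyywyyywyyywyyyw, 2 further steps: DDyyywyyywyyywyyyw → DDyyywyyywyyywyyywyyyw → (answer).

DDyyywyyywyyywyyywyyywyyyw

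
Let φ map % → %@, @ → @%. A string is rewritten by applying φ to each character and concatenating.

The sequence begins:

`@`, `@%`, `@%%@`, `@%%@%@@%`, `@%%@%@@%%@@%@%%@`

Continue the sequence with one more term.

@%%@%@@%%@@%@%%@%@@%@%%@@%%@%@@%

Replace each of the 16 characters of @%%@%@@%%@@%@%%@ in place — @% %@ %@ @% %@ @% @% %@ %@ @% @% %@ @% %@ %@ @% — and concatenate.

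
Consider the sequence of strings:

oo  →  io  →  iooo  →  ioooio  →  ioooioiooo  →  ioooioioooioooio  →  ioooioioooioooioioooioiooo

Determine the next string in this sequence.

ioooioioooioooioioooioioooioooioioooioooio

From term 3 onward, concatenate the last term with the second-to-last: io·oo = iooo, iooo·io = ioooio, …
The next term joins ioooioioooioooioioooioiooo and ioooioioooioooio.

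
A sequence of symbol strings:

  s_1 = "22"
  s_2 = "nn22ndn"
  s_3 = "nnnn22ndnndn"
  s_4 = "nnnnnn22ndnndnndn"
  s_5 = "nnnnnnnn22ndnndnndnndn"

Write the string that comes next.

Every step adds nn to the front and ndn to the end of the previous string.
So the next term is nn·nnnnnnnn22ndnndnndnndn·ndn.

nnnnnnnnnn22ndnndnndnndnndn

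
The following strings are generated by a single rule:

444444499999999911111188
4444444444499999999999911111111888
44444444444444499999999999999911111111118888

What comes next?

The n-th term is 4n-1 4's then 3n+3 9's then 2n+2 1's then n 8's, where the shown terms are n = 2, 3, 4.
At n = 5 the blocks have lengths 19, 18, 12, 5.

444444444444444444499999999999999999911111111111188888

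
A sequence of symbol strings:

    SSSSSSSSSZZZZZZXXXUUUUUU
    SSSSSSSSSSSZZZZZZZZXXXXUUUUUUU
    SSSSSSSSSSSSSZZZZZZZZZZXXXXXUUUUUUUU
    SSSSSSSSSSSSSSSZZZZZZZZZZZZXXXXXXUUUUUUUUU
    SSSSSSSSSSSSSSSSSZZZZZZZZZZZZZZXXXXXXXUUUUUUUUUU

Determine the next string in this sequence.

Each string has the form S^{2n+3} Z^{2n} X^{n} U^{n+3}, where the shown terms are n = 3, 4, 5, 6, 7.
For the next term, n = 8, so the run lengths are 19, 16, 8, 11.

SSSSSSSSSSSSSSSSSSSZZZZZZZZZZZZZZZZXXXXXXXXUUUUUUUUUUU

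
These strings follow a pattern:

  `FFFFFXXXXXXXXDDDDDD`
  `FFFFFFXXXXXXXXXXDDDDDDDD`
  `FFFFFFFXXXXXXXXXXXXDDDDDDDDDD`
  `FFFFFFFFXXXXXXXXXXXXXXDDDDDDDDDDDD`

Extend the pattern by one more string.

FFFFFFFFFXXXXXXXXXXXXXXXXDDDDDDDDDDDDDD

Reading off run lengths: F runs 5, 6, 7, 8; X runs 8, 10, 12, 14; D runs 6, 8, 10, 12 — each is linear in n, where the shown terms are n = 3, 4, 5, 6.
Setting n = 7 gives 9, 16, 14 characters in each block.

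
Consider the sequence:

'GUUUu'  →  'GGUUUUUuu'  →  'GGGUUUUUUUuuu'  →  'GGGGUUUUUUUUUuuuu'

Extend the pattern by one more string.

Reading off run lengths: G runs 1, 2, 3, 4; U runs 3, 5, 7, 9; u runs 1, 2, 3, 4 — each is linear in n (n = 1, 2, …).
Setting n = 5 gives 5, 11, 5 characters in each block.

GGGGGUUUUUUUUUUUuuuuu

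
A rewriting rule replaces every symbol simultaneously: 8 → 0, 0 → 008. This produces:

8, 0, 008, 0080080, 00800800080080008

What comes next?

Rewriting the 17 symbols of 00800800080080008 one by one yields 008 008 0 008 008 0 008 008 008 0 008 008 0 008 008 008 0; concatenated:

00800800080080008008008000800800080080080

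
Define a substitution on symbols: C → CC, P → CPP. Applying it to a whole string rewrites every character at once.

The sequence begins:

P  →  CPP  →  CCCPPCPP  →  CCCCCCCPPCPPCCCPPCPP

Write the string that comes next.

Rewriting the 20 symbols of CCCCCCCPPCPPCCCPPCPP one by one yields CC CC CC CC CC CC CC CPP CPP CC CPP CPP CC CC CC CPP CPP CC CPP CPP; concatenated:

CCCCCCCCCCCCCCCPPCPPCCCPPCPPCCCCCCCPPCPPCCCPPCPP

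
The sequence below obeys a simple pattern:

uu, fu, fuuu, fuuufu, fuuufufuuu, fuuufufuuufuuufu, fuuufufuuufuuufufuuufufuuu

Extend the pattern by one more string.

From term 3 onward, concatenate the last term with the second-to-last: fu·uu = fuuu, fuuu·fu = fuuufu, …
The next term joins fuuufufuuufuuufufuuufufuuu and fuuufufuuufuuufu.

fuuufufuuufuuufufuuufufuuufuuufufuuufuuufu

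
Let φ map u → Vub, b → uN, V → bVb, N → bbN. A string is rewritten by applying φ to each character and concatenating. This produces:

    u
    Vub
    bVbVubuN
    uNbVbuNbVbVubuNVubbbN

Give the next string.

Applying the rule to each of the 21 symbols of uNbVbuNbVbVubuNVubbbN gives the pieces Vub bbN uN bVb uN Vub bbN uN bVb uN bVb Vub uN Vub bbN bVb Vub uN uN uN bbN, which concatenate to the answer.

VubbbNuNbVbuNVubbbNuNbVbuNbVbVubuNVubbbNbVbVubuNuNuNbbN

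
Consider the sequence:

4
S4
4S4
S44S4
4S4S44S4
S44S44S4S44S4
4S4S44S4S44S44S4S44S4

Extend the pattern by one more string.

S44S44S4S44S44S4S44S4S44S44S4S44S4

Each term (from the third on) is the two preceding terms concatenated in order: term 3 = 4·S4 = 4S4.
So term 8 is S44S44S4S44S4·4S4S44S4S44S44S4S44S4.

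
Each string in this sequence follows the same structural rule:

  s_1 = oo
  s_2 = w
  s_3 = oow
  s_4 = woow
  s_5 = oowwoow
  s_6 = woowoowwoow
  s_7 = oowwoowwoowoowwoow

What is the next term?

woowoowwoowoowwoowwoowoowwoow

Each term (from the third on) is the two preceding terms concatenated in order: term 3 = oo·w = oow.
Continuing: woowoowwoow · oowwoowwoowoowwoow gives term 8.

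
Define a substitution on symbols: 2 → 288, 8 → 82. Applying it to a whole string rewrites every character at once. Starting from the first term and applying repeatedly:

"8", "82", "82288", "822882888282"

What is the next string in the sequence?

Expanding 822882888282: 8→82, 2→288, 2→288, 8→82, 8→82, 2→288, 8→82, 8→82, 8→82, 2→288, 8→82, 2→288. Concatenated: 82 288 288 82 82 288 82 82 82 288 82 288.

82288288828228882828228882288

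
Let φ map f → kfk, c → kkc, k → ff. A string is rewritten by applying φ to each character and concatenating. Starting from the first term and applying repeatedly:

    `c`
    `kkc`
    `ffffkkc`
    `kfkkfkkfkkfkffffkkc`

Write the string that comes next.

ffkfkffffkfkffffkfkffffkfkffkfkkfkkfkkfkffffkkc

φ(kfkkfkkfkkfkffffkkc) expands symbol-by-symbol to ff kfk ff ff kfk ff ff kfk ff ff kfk ff kfk kfk kfk kfk ff ff kkc; joining the 19 pieces gives the next term.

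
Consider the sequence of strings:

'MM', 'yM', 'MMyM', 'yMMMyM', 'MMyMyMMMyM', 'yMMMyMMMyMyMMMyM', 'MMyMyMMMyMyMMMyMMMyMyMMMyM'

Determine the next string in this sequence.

Each term (from the third on) is the two preceding terms concatenated in order: term 3 = MM·yM = MMyM.
The next term joins yMMMyMMMyMyMMMyM and MMyMyMMMyMyMMMyMMMyMyMMMyM.

yMMMyMMMyMyMMMyMMMyMyMMMyMyMMMyMMMyMyMMMyM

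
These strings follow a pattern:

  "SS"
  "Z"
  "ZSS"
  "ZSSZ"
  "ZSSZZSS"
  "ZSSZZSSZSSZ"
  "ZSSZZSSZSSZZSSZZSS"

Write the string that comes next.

ZSSZZSSZSSZZSSZZSSZSSZZSSZSSZ

Each term (from the third on) is the previous term followed by the one before it: term 3 = Z·SS = ZSS.
Continuing: ZSSZZSSZSSZZSSZZSS · ZSSZZSSZSSZ gives term 8.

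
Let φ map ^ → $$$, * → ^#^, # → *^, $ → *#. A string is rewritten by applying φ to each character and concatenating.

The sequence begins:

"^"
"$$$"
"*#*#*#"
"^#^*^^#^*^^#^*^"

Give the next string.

Applying the rule to each of the 15 symbols of ^#^*^^#^*^^#^*^ gives the pieces $$$ *^ $$$ ^#^ $$$ $$$ *^ $$$ ^#^ $$$ $$$ *^ $$$ ^#^ $$$, which concatenate to the answer.

$$$*^$$$^#^$$$$$$*^$$$^#^$$$$$$*^$$$^#^$$$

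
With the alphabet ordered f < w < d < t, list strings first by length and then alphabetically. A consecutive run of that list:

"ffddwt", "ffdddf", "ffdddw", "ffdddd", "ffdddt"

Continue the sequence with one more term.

The successor of ffdddt increments the rightmost position that isn't already t and resets every position after it to f.

ffddtf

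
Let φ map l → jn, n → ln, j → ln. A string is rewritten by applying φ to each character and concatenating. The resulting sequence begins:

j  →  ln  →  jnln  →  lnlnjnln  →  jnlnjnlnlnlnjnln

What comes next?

φ(jnlnjnlnlnlnjnln) expands symbol-by-symbol to ln ln jn ln ln ln jn ln jn ln jn ln ln ln jn ln; joining the 16 pieces gives the next term.

lnlnjnlnlnlnjnlnjnlnjnlnlnlnjnln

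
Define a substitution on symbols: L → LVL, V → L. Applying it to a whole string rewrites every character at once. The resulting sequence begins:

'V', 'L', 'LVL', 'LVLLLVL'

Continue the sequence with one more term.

Apply φ to LVLLLVL symbol by symbol: L→LVL, V→L, L→LVL, L→LVL, L→LVL, V→L, L→LVL; joined: LVL L LVL LVL LVL L LVL.

LVLLLVLLVLLVLLLVL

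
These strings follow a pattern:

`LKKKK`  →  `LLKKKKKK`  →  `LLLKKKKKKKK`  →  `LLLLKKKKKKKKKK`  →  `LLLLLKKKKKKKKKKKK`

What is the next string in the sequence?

Each string has the form L^{n-1} K^{2n}, where the shown terms are n = 2, 3, 4, 5, 6.
For the next term, n = 7, so the run lengths are 6, 14.

LLLLLLKKKKKKKKKKKKKK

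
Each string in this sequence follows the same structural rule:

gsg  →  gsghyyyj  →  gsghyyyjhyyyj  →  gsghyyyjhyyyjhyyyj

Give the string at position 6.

Each term is the previous one with hyyyj appended.
From gsghyyyjhyyyjhyyyj, 2 further steps: gsghyyyjhyyyjhyyyj → gsghyyyjhyyyjhyyyjhyyyj → (answer).

gsghyyyjhyyyjhyyyjhyyyjhyyyj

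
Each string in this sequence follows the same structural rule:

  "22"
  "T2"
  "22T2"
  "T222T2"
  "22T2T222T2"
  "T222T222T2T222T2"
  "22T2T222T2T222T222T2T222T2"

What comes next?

T222T222T2T222T222T2T222T2T222T222T2T222T2

This is a Fibonacci-style word recurrence s(k) = s(k−2)·s(k−1): e.g. 22·T2 = 22T2.
Continuing: T222T222T2T222T2 · 22T2T222T2T222T222T2T222T2 gives term 8.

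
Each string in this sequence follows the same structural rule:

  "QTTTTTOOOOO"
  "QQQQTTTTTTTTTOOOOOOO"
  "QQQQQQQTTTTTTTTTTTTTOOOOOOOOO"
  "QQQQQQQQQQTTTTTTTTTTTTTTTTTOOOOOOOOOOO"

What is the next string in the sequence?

The n-th term is 3n-2 Q's then 4n+1 T's then 2n+3 O's (n = 1, 2, …).
Setting n = 5 gives 13, 21, 13 characters in each block.

QQQQQQQQQQQQQTTTTTTTTTTTTTTTTTTTTTOOOOOOOOOOOOO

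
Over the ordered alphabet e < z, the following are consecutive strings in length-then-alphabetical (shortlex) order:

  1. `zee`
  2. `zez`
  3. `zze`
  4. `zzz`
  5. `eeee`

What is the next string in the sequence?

eeez

Find the rightmost character of eeee below z, bump it to the next letter, and reset everything to its right to e.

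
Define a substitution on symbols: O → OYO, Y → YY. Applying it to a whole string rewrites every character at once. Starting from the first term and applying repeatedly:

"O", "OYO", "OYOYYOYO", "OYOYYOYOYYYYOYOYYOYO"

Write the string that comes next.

Replace each of the 20 characters of OYOYYOYOYYYYOYOYYOYO in place — OYO YY OYO YY YY OYO YY OYO YY YY YY YY OYO YY OYO YY YY OYO YY OYO — and concatenate.

OYOYYOYOYYYYOYOYYOYOYYYYYYYYOYOYYOYOYYYYOYOYYOYO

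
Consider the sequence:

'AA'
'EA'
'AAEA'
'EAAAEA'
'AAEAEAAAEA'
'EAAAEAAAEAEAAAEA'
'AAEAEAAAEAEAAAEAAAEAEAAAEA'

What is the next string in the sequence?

EAAAEAAAEAEAAAEAAAEAEAAAEAEAAAEAAAEAEAAAEA

From term 3 onward, concatenate the second-to-last term with the last: AA·EA = AAEA, EA·AAEA = EAAAEA, …
So term 8 is EAAAEAAAEAEAAAEA·AAEAEAAAEAEAAAEAAAEAEAAAEA.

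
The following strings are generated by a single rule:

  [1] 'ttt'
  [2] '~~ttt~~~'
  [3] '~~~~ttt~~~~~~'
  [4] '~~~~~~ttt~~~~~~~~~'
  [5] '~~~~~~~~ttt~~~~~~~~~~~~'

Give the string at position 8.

~~~~~~~~~~~~~~ttt~~~~~~~~~~~~~~~~~~~~~

Every step adds ~~ to the front and ~~~ to the end of the previous string.
From ~~~~~~~~ttt~~~~~~~~~~~~, 3 further steps: ~~~~~~~~ttt~~~~~~~~~~~~ → ~~~~~~~~~~ttt~~~~~~~~~~~~~~~ → ~~~~~~~~~~~~ttt~~~~~~~~~~~~~~~~~~ → (answer).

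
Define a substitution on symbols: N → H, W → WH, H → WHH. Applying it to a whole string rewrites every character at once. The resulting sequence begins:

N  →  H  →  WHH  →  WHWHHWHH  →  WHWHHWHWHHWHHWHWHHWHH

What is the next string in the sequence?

WHWHHWHWHHWHHWHWHHWHWHHWHHWHWHHWHHWHWHHWHWHHWHHWHWHHWHH

Replace each of the 21 characters of WHWHHWHWHHWHHWHWHHWHH in place — WH WHH WH WHH WHH WH WHH WH WHH WHH WH WHH WHH WH WHH WH WHH WHH WH WHH WHH — and concatenate.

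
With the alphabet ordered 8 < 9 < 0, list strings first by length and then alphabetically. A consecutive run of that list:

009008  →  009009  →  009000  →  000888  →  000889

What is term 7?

000898

Advancing 2 positions from 000889 through 000889 → 000880 reaches term 7.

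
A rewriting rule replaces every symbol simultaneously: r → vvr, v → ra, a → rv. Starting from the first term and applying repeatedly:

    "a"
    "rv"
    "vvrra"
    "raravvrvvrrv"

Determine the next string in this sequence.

vvrrvvvrrvraravvrraravvrvvrra

Rewriting each symbol of raravvrvvrrv: r→vvr, a→rv, r→vvr, a→rv, v→ra, v→ra, r→vvr, v→ra, v→ra, r→vvr, r→vvr, v→ra, which concatenates to vvr rv vvr rv ra ra vvr ra ra vvr vvr ra.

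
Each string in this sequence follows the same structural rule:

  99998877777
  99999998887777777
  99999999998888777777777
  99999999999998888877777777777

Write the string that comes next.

The n-th term is 3n+1 9's then n+1 8's then 2n+3 7's (n = 1, 2, …).
At n = 5 the blocks have lengths 16, 6, 13.

99999999999999998888887777777777777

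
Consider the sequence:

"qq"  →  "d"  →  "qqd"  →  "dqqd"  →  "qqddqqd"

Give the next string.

dqqdqqddqqd

Each term (from the third on) is the two preceding terms concatenated in order: term 3 = qq·d = qqd.
Continuing: dqqd · qqddqqd gives term 6.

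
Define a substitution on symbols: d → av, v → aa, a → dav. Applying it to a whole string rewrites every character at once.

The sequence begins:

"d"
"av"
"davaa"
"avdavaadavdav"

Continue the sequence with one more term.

Replace each of the 13 characters of avdavaadavdav in place — dav aa av dav aa dav dav av dav aa av dav aa — and concatenate.

davaaavdavaadavdavavdavaaavdavaa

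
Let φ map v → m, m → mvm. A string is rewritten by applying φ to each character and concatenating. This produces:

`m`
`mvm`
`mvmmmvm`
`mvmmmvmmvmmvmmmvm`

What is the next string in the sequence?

mvmmmvmmvmmvmmmvmmvmmmvmmvmmmvmmvmmvmmmvm

Applying the rule to each of the 17 symbols of mvmmmvmmvmmvmmmvm gives the pieces mvm m mvm mvm mvm m mvm mvm m mvm mvm m mvm mvm mvm m mvm, which concatenate to the answer.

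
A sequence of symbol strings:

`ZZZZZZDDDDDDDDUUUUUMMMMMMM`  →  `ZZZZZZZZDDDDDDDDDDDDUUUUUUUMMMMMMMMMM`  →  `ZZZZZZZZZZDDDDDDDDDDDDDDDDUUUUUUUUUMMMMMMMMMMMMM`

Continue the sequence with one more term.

ZZZZZZZZZZZZDDDDDDDDDDDDDDDDDDDDUUUUUUUUUUUMMMMMMMMMMMMMMMM

The n-th term is 2n+2 Z's then 4n D's then 2n+1 U's then 3n+1 M's, where the shown terms are n = 2, 3, 4.
Setting n = 5 gives 12, 20, 11, 16 characters in each block.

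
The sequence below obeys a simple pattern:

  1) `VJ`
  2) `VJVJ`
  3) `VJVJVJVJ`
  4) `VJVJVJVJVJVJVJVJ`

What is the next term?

Each string is two copies of the previous one concatenated.
Doubling VJVJVJVJVJVJVJVJ:

VJVJVJVJVJVJVJVJVJVJVJVJVJVJVJVJ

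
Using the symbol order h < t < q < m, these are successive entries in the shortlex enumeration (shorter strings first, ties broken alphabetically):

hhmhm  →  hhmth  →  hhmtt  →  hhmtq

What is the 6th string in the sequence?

hhmqh

Advancing 2 positions from hhmtq through hhmtq → hhmtm reaches term 6.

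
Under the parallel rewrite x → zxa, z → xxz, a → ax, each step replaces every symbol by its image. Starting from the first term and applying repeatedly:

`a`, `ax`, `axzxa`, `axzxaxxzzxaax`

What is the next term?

φ(axzxaxxzzxaax) expands symbol-by-symbol to ax zxa xxz zxa ax zxa zxa xxz xxz zxa ax ax zxa; joining the 13 pieces gives the next term.

axzxaxxzzxaaxzxazxaxxzxxzzxaaxaxzxa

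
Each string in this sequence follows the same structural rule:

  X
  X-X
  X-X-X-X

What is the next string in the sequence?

X-X-X-X-X-X-X-X

Every step duplicates the string with '-' between the halves.
So the next term is two copies of X-X-X-X with '-' between the halves.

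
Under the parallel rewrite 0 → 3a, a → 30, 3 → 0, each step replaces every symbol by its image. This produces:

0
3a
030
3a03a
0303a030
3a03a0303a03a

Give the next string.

0303a0303a03a0303a030

Applying the rule to each of the 13 symbols of 3a03a0303a03a gives the pieces 0 30 3a 0 30 3a 0 3a 0 30 3a 0 30, which concatenate to the answer.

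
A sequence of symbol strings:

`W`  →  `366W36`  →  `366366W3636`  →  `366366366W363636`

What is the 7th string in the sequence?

Each term wraps the previous one in 366 on the left and 36 on the right.
From 366366366W363636, 3 further steps: 366366366W363636 → 366366366366W36363636 → 366366366366366W3636363636 → (answer).

366366366366366366W363636363636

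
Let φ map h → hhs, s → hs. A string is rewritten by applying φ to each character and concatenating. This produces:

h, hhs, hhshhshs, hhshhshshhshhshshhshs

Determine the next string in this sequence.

Applying the rule to each of the 21 symbols of hhshhshshhshhshshhshs gives the pieces hhs hhs hs hhs hhs hs hhs hs hhs hhs hs hhs hhs hs hhs hs hhs hhs hs hhs hs, which concatenate to the answer.

hhshhshshhshhshshhshshhshhshshhshhshshhshshhshhshshhshs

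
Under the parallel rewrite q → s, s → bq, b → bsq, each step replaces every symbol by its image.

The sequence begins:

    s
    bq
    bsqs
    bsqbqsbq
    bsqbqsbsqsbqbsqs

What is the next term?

Rewriting the 16 symbols of bsqbqsbsqsbqbsqs one by one yields bsq bq s bsq s bq bsq bq s bq bsq s bsq bq s bq; concatenated:

bsqbqsbsqsbqbsqbqsbqbsqsbsqbqsbq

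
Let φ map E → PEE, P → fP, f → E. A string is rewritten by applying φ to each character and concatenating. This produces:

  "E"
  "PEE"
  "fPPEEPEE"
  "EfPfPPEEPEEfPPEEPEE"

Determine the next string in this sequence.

PEEEfPEfPfPPEEPEEfPPEEPEEEfPfPPEEPEEfPPEEPEE

φ(EfPfPPEEPEEfPPEEPEE) expands symbol-by-symbol to PEE E fP E fP fP PEE PEE fP PEE PEE E fP fP PEE PEE fP PEE PEE; joining the 19 pieces gives the next term.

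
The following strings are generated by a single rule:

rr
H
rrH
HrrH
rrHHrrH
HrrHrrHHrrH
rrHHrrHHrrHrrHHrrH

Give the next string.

From term 3 onward, concatenate the second-to-last term with the last: rr·H = rrH, H·rrH = HrrH, …
The next term joins HrrHrrHHrrH and rrHHrrHHrrHrrHHrrH.

HrrHrrHHrrHrrHHrrHHrrHrrHHrrH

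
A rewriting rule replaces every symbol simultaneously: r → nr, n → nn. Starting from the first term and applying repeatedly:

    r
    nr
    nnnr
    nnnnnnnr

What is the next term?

Rewriting each symbol of nnnnnnnr: n→nn, n→nn, n→nn, n→nn, n→nn, n→nn, n→nn, r→nr, which concatenates to nn nn nn nn nn nn nn nr.

nnnnnnnnnnnnnnnr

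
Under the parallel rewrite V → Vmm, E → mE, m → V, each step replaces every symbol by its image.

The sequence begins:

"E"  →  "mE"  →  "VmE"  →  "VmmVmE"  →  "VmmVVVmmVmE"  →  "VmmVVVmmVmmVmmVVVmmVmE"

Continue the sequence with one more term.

Replace each of the 22 characters of VmmVVVmmVmmVmmVVVmmVmE in place — Vmm V V Vmm Vmm Vmm V V Vmm V V Vmm V V Vmm Vmm Vmm V V Vmm V mE — and concatenate.

VmmVVVmmVmmVmmVVVmmVVVmmVVVmmVmmVmmVVVmmVmE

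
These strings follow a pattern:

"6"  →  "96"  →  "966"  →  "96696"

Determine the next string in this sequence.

96696966

From term 3 onward, concatenate the last term with the second-to-last: 96·6 = 966, 966·96 = 96696, …
So term 5 is 96696·966.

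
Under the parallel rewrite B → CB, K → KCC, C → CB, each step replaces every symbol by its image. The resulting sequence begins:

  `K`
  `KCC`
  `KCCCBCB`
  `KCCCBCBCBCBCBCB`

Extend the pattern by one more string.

Applying the rule to each of the 15 symbols of KCCCBCBCBCBCBCB gives the pieces KCC CB CB CB CB CB CB CB CB CB CB CB CB CB CB, which concatenate to the answer.

KCCCBCBCBCBCBCBCBCBCBCBCBCBCBCB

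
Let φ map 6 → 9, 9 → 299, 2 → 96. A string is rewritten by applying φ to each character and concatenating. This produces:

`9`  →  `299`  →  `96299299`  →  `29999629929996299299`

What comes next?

Rewriting the 20 symbols of 29999629929996299299 one by one yields 96 299 299 299 299 9 96 299 299 96 299 299 299 9 96 299 299 96 299 299; concatenated:

962992992992999962992999629929929999629929996299299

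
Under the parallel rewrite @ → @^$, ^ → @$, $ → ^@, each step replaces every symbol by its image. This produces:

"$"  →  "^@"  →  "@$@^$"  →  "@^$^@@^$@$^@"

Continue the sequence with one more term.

@^$@$^@@$@^$@^$@$^@@^$^@@$@^$

Expanding @^$^@@^$@$^@: @→@^$, ^→@$, $→^@, ^→@$, @→@^$, @→@^$, ^→@$, $→^@, @→@^$, $→^@, ^→@$, @→@^$. Concatenated: @^$ @$ ^@ @$ @^$ @^$ @$ ^@ @^$ ^@ @$ @^$.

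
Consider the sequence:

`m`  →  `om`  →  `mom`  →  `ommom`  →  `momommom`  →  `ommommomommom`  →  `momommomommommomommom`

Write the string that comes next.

ommommomommommomommomommommomommom

Each term (from the third on) is the two preceding terms concatenated in order: term 3 = m·om = mom.
Continuing: ommommomommom · momommomommommomommom gives term 8.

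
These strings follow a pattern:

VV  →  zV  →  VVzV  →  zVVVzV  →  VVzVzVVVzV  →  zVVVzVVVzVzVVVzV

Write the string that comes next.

Each term (from the third on) is the two preceding terms concatenated in order: term 3 = VV·zV = VVzV.
Continuing: VVzVzVVVzV · zVVVzVVVzVzVVVzV gives term 7.

VVzVzVVVzVzVVVzVVVzVzVVVzV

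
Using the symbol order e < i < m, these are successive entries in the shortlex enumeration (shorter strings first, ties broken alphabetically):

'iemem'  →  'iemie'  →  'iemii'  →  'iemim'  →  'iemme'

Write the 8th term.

iieee

Advancing 3 positions from iemme through iemme → iemmi → iemmm reaches term 8.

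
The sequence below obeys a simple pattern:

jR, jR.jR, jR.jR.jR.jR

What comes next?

Each string is two copies of the previous one joined by '.'.
Doubling jR.jR.jR.jR with '.' between the halves:

jR.jR.jR.jR.jR.jR.jR.jR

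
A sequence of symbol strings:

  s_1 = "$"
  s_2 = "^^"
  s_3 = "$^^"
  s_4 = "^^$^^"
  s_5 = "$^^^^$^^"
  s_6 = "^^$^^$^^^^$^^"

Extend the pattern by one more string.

$^^^^$^^^^$^^$^^^^$^^

This is a Fibonacci-style word recurrence s(k) = s(k−2)·s(k−1): e.g. $·^^ = $^^.
Continuing: $^^^^$^^ · ^^$^^$^^^^$^^ gives term 7.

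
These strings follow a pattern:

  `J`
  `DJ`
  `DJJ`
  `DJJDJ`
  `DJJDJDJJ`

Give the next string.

From term 3 onward, concatenate the last term with the second-to-last: DJ·J = DJJ, DJJ·DJ = DJJDJ, …
Continuing: DJJDJDJJ · DJJDJ gives term 6.

DJJDJDJJDJJDJ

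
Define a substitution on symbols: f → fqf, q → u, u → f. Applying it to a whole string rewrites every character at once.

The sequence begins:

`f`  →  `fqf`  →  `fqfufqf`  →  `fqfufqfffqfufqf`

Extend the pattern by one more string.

fqfufqfffqfufqffqffqfufqfffqfufqf

Replace each of the 15 characters of fqfufqfffqfufqf in place — fqf u fqf f fqf u fqf fqf fqf u fqf f fqf u fqf — and concatenate.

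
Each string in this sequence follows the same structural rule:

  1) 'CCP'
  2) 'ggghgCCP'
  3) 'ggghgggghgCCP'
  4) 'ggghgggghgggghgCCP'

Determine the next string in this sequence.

Every step adds ggghg at the front: s(k+1) = ggghg·s(k).
Applying this once more to ggghgggghgggghgCCP:

ggghgggghgggghgggghgCCP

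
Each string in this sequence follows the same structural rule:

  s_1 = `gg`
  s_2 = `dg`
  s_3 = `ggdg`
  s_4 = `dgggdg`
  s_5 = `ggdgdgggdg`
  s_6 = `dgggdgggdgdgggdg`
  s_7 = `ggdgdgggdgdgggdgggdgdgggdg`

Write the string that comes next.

dgggdgggdgdgggdgggdgdgggdgdgggdgggdgdgggdg

This is a Fibonacci-style word recurrence s(k) = s(k−2)·s(k−1): e.g. gg·dg = ggdg.
So term 8 is dgggdgggdgdgggdg·ggdgdgggdgdgggdgggdgdgggdg.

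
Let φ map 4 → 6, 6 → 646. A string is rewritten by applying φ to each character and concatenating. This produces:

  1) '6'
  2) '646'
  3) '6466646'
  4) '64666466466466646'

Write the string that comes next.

φ(64666466466466646) expands symbol-by-symbol to 646 6 646 646 646 6 646 646 6 646 646 6 646 646 646 6 646; joining the 17 pieces gives the next term.

64666466466466646646664664666466466466646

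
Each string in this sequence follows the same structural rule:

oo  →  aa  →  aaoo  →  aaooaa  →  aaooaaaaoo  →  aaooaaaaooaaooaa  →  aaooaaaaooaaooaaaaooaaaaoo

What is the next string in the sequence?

Each term (from the third on) is the previous term followed by the one before it: term 3 = aa·oo = aaoo.
So term 8 is aaooaaaaooaaooaaaaooaaaaoo·aaooaaaaooaaooaa.

aaooaaaaooaaooaaaaooaaaaooaaooaaaaooaaooaa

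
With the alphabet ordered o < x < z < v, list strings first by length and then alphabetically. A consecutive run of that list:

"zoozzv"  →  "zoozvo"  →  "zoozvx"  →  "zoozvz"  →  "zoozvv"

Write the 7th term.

zoovox

Continuing the enumeration 2 steps past zoozvv: zoozvv → zoovoo → (answer).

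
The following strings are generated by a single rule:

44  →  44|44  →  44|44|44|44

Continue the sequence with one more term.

Each string is two copies of the previous one joined by '|'.
Doubling 44|44|44|44 with '|' between the halves:

44|44|44|44|44|44|44|44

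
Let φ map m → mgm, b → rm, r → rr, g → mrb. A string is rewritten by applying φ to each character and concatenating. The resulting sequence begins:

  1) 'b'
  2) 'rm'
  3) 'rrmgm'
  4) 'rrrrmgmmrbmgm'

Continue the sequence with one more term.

φ(rrrrmgmmrbmgm) expands symbol-by-symbol to rr rr rr rr mgm mrb mgm mgm rr rm mgm mrb mgm; joining the 13 pieces gives the next term.

rrrrrrrrmgmmrbmgmmgmrrrmmgmmrbmgm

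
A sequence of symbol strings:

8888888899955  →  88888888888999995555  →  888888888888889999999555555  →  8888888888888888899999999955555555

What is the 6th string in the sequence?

888888888888888888888889999999999999555555555555

Reading off run lengths: 8 runs 8, 11, 14, 17; 9 runs 3, 5, 7, 9; 5 runs 2, 4, 6, 8 — each is linear in n, where the shown terms are n = 2, 3, 4, 5.
For term 6, n = 7, so the run lengths are 23, 13, 12.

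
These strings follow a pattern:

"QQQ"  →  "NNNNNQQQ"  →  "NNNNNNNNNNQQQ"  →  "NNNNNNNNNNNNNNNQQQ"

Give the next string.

NNNNNNNNNNNNNNNNNNNNQQQ

Each term is the previous one with NNNNN prepended.
So the next term is NNNNN·NNNNNNNNNNNNNNNQQQ.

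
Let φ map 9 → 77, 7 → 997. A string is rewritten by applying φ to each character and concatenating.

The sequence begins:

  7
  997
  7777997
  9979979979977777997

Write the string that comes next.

Rewriting the 19 symbols of 9979979979977777997 one by one yields 77 77 997 77 77 997 77 77 997 77 77 997 997 997 997 997 77 77 997; concatenated:

77779977777997777799777779979979979979977777997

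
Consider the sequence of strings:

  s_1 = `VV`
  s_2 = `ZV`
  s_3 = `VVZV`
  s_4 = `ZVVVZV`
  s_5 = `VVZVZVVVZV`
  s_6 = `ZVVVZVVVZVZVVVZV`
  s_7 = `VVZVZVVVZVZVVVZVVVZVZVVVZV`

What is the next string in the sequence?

ZVVVZVVVZVZVVVZVVVZVZVVVZVZVVVZVVVZVZVVVZV

Each term (from the third on) is the two preceding terms concatenated in order: term 3 = VV·ZV = VVZV.
So term 8 is ZVVVZVVVZVZVVVZV·VVZVZVVVZVZVVVZVVVZVZVVVZV.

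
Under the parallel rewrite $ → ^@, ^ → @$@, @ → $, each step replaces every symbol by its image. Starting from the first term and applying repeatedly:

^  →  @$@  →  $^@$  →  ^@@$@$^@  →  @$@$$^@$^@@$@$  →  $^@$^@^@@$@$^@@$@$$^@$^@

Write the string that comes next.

φ($^@$^@^@@$@$^@@$@$$^@$^@) expands symbol-by-symbol to ^@ @$@ $ ^@ @$@ $ @$@ $ $ ^@ $ ^@ @$@ $ $ ^@ $ ^@ ^@ @$@ $ ^@ @$@ $; joining the 24 pieces gives the next term.

^@@$@$^@@$@$@$@$$^@$^@@$@$$^@$^@^@@$@$^@@$@$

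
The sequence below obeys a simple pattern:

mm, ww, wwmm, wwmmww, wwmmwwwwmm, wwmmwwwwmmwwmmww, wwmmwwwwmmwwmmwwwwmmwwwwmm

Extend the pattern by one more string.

Each term (from the third on) is the previous term followed by the one before it: term 3 = ww·mm = wwmm.
The next term joins wwmmwwwwmmwwmmwwwwmmwwwwmm and wwmmwwwwmmwwmmww.

wwmmwwwwmmwwmmwwwwmmwwwwmmwwmmwwwwmmwwmmww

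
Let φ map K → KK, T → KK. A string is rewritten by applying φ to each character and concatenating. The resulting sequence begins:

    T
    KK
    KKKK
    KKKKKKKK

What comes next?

Expanding KKKKKKKK: K→KK, K→KK, K→KK, K→KK, K→KK, K→KK, K→KK, K→KK. Concatenated: KK KK KK KK KK KK KK KK.

KKKKKKKKKKKKKKKK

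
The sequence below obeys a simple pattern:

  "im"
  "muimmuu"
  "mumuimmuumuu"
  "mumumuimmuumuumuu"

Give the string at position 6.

mumumumumuimmuumuumuumuumuu

s(k+1) = mu·s(k)·muu, so each term gains mu as a prefix and muu as a suffix.
From mumumuimmuumuumuu, 2 further steps: mumumuimmuumuumuu → mumumumuimmuumuumuumuu → (answer).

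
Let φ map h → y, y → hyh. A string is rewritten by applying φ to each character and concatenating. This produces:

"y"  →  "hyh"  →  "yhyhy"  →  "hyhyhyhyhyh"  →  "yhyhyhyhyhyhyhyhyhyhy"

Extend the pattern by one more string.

hyhyhyhyhyhyhyhyhyhyhyhyhyhyhyhyhyhyhyhyhyh

φ(yhyhyhyhyhyhyhyhyhyhy) expands symbol-by-symbol to hyh y hyh y hyh y hyh y hyh y hyh y hyh y hyh y hyh y hyh y hyh; joining the 21 pieces gives the next term.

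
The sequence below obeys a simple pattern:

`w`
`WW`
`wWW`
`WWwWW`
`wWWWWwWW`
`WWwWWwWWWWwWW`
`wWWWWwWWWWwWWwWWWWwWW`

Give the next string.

From term 3 onward, concatenate the second-to-last term with the last: w·WW = wWW, WW·wWW = WWwWW, …
So term 8 is WWwWWwWWWWwWW·wWWWWwWWWWwWWwWWWWwWW.

WWwWWwWWWWwWWwWWWWwWWWWwWWwWWWWwWW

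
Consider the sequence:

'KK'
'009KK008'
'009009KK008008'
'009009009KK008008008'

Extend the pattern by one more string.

009009009009KK008008008008

Every step adds 009 to the front and 008 to the end of the previous string.
So the next term is 009·009009009KK008008008·008.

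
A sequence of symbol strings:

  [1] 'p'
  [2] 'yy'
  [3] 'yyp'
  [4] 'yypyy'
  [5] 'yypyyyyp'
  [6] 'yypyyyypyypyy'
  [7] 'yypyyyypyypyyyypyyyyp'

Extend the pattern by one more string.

yypyyyypyypyyyypyyyypyypyyyypyypyy

From term 3 onward, concatenate the last term with the second-to-last: yy·p = yyp, yyp·yy = yypyy, …
Continuing: yypyyyypyypyyyypyyyyp · yypyyyypyypyy gives term 8.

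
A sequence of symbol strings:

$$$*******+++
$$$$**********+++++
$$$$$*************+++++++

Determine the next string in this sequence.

The n-th term is n+1 $'s then 3n+1 *'s then 2n-1 +'s, where the shown terms are n = 2, 3, 4.
Setting n = 5 gives 6, 16, 9 characters in each block.

$$$$$$****************+++++++++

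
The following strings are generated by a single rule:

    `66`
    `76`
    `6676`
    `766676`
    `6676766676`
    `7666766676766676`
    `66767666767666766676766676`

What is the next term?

766676667676667666767666767666766676766676

Each term (from the third on) is the two preceding terms concatenated in order: term 3 = 66·76 = 6676.
The next term joins 7666766676766676 and 66767666767666766676766676.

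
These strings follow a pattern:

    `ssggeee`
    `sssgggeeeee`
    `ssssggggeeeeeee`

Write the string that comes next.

Reading off run lengths: s runs 2, 3, 4; g runs 2, 3, 4; e runs 3, 5, 7 — each is linear in n, where the shown terms are n = 2, 3, 4.
Setting n = 5 gives 5, 5, 9 characters in each block.

sssssgggggeeeeeeeee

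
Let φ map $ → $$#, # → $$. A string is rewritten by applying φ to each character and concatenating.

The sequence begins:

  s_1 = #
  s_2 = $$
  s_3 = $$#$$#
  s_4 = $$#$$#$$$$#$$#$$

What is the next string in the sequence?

$$#$$#$$$$#$$#$$$$#$$#$$#$$#$$$$#$$#$$$$#$$#

Replace each of the 16 characters of $$#$$#$$$$#$$#$$ in place — $$# $$# $$ $$# $$# $$ $$# $$# $$# $$# $$ $$# $$# $$ $$# $$# — and concatenate.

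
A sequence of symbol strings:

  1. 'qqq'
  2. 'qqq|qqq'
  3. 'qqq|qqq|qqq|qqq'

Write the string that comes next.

s(k+1) = s(k)·|·s(k) — each term doubles the last with '|' between the halves.
Doubling qqq|qqq|qqq|qqq with '|' between the halves:

qqq|qqq|qqq|qqq|qqq|qqq|qqq|qqq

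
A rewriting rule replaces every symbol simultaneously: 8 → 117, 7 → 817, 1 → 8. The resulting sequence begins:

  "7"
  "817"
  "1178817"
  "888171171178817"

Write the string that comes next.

Applying the rule to each of the 15 symbols of 888171171178817 gives the pieces 117 117 117 8 817 8 8 817 8 8 817 117 117 8 817, which concatenate to the answer.

117117117881788817888171171178817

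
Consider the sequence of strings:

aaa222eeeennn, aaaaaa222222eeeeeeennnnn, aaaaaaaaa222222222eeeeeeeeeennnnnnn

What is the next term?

aaaaaaaaaaaa222222222222eeeeeeeeeeeeennnnnnnnn

Term n consists of 3n a's, followed by 3n 2's, followed by 3n+1 e's, followed by 2n+1 n's (n = 1, 2, …).
At n = 4 the blocks have lengths 12, 12, 13, 9.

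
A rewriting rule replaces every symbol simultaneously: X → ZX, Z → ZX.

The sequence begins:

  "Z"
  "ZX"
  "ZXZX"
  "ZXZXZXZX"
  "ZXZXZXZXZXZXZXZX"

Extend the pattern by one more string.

Rewriting the 16 symbols of ZXZXZXZXZXZXZXZX one by one yields ZX ZX ZX ZX ZX ZX ZX ZX ZX ZX ZX ZX ZX ZX ZX ZX; concatenated:

ZXZXZXZXZXZXZXZXZXZXZXZXZXZXZXZX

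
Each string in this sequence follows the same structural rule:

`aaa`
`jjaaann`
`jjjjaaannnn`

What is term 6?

jjjjjjjjjjaaannnnnnnnnn

Every step adds jj to the front and nn to the end of the previous string.
From jjjjaaannnn, 3 further steps: jjjjaaannnn → jjjjjjaaannnnnn → jjjjjjjjaaannnnnnnn → (answer).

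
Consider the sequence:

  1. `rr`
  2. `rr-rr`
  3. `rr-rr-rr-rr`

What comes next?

s(k+1) = s(k)·-·s(k) — each term doubles the last with '-' between the halves.
Doubling rr-rr-rr-rr with '-' between the halves:

rr-rr-rr-rr-rr-rr-rr-rr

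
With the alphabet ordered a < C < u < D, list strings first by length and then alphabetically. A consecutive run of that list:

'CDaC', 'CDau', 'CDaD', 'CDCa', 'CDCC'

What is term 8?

CDua

Continuing the enumeration 3 steps past CDCC: CDCC → CDCu → CDCD → (answer).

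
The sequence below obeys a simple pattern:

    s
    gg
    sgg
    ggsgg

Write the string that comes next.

sggggsgg

From term 3 onward, concatenate the second-to-last term with the last: s·gg = sgg, gg·sgg = ggsgg, …
The next term joins sgg and ggsgg.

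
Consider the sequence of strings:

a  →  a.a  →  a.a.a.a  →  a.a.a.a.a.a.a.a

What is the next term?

a.a.a.a.a.a.a.a.a.a.a.a.a.a.a.a

Each string is two copies of the previous one joined by '.'.
So the next term is two copies of a.a.a.a.a.a.a.a with '.' between the halves.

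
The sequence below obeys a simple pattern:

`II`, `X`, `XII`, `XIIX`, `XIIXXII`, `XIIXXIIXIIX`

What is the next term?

Each term (from the third on) is the previous term followed by the one before it: term 3 = X·II = XII.
The next term joins XIIXXIIXIIX and XIIXXII.

XIIXXIIXIIXXIIXXII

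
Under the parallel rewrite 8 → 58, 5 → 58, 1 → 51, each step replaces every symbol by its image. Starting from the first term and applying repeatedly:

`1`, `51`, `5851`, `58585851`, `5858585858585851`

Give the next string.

58585858585858585858585858585851

Replace each of the 16 characters of 5858585858585851 in place — 58 58 58 58 58 58 58 58 58 58 58 58 58 58 58 51 — and concatenate.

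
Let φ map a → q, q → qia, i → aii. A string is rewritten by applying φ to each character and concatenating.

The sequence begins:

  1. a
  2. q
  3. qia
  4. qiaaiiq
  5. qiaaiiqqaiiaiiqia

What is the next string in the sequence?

qiaaiiqqaiiaiiqiaqiaqaiiaiiqaiiaiiqiaaiiq

Replace each of the 17 characters of qiaaiiqqaiiaiiqia in place — qia aii q q aii aii qia qia q aii aii q aii aii qia aii q — and concatenate.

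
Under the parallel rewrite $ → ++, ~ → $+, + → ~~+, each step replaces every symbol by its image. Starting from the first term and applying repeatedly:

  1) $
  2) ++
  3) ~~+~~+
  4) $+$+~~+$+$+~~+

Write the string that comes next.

Replace each of the 14 characters of $+$+~~+$+$+~~+ in place — ++ ~~+ ++ ~~+ $+ $+ ~~+ ++ ~~+ ++ ~~+ $+ $+ ~~+ — and concatenate.

++~~+++~~+$+$+~~+++~~+++~~+$+$+~~+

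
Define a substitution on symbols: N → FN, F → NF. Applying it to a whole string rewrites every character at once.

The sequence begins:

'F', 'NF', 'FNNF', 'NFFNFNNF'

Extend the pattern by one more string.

FNNFNFFNNFFNFNNF

Rewriting each symbol of NFFNFNNF: N→FN, F→NF, F→NF, N→FN, F→NF, N→FN, N→FN, F→NF, which concatenates to FN NF NF FN NF FN FN NF.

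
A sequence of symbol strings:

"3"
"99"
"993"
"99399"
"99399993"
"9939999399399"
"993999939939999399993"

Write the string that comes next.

9939999399399993999939939999399399

This is a Fibonacci-style word recurrence s(k) = s(k−1)·s(k−2): e.g. 99·3 = 993.
So term 8 is 993999939939999399993·9939999399399.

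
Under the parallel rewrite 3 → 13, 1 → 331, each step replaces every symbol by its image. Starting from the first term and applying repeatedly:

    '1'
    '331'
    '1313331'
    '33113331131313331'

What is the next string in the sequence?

13133313311313133313311333113331131313331

Replace each of the 17 characters of 33113331131313331 in place — 13 13 331 331 13 13 13 331 331 13 331 13 331 13 13 13 331 — and concatenate.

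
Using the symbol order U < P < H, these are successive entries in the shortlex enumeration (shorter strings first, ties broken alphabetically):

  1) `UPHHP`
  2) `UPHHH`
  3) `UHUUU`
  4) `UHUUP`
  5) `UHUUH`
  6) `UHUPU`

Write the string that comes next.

UHUPP

Find the rightmost character of UHUPU below H, bump it to the next letter, and reset everything to its right to U.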